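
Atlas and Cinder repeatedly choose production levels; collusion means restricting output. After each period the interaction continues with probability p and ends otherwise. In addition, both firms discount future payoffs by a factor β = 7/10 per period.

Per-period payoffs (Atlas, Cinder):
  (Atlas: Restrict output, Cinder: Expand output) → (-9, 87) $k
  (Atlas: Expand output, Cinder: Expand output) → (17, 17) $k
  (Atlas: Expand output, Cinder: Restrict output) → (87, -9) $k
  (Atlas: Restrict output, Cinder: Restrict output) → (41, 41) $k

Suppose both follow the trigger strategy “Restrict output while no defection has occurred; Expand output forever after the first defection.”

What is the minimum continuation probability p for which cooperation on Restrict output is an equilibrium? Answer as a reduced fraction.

Expected continuation weight on next period's payoff is β·p = 7/10·p, which plays the role of the discount factor.
Cooperation requires 7/10·p ≥ (87−41)/(87−17) = 23/35, hence p ≥ 46/49.

46/49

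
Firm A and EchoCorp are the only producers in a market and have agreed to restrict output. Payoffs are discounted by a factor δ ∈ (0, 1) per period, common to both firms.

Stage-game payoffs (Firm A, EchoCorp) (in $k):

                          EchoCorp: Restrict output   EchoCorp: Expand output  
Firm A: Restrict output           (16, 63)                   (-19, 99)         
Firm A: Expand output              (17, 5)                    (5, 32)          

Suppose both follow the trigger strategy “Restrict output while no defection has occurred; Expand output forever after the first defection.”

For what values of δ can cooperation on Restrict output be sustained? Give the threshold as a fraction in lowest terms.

36/67

Firm A's threshold: (17−16)/(17−5) = 1/12.
EchoCorp's threshold: (99−63)/(99−32) = 36/67.
1/12 < 36/67, so EchoCorp binds and δ* = 36/67.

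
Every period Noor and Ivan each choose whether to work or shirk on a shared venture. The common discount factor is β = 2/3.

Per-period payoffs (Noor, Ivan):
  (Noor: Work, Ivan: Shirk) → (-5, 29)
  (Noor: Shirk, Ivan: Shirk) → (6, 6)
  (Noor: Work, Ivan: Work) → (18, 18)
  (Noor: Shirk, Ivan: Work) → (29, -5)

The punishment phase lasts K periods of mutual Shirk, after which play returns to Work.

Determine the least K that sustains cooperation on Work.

Need Σ_{k=1}^{K} β^k ≥ (29−18)/(18−6) = 0.9167 at β = 2/3.
At K = 1 the sum is 0.6667 < 0.9167; at K = 2 it is 1.1111 ≥ 0.9167.
So the minimum punishment length is K = 2.

2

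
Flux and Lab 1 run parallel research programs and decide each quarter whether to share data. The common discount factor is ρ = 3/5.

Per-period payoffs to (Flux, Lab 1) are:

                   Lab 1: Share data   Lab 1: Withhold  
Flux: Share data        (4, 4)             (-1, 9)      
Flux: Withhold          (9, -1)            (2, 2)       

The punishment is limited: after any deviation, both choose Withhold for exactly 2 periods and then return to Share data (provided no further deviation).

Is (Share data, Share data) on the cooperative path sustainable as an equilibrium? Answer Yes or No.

No

Comparing payoff streams over the 3 periods until play realigns: cooperate → 4(1+ρ+…+ρ^2); deviate → 9 + 2(ρ+…+ρ^2).
Cooperation is sustained iff (4−2)(ρ+…+ρ^2) ≥ 9−4.
ρ+…+ρ^2 = 3/5·(1−(3/5)^2)/(1−3/5) = 0.9600, and (9−4)/(4−2) = 2.5000.
0.9600 < 2.5000, so cooperation is not sustainable.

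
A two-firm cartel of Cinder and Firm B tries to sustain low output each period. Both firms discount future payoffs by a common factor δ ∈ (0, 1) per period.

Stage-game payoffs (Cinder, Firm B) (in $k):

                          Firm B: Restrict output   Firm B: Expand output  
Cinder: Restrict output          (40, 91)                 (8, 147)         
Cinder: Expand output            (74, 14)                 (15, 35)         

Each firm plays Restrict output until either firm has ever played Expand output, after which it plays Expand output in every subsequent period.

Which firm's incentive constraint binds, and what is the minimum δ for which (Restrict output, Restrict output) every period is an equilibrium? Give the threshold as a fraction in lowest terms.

Cinder: cooperation gives 40 each period; deviation gives 74 once then 15 forever.
  40/(1−δ) ≥ 74 + 15δ/(1−δ) ⇒ δ ≥ 34/59.
Firm B: cooperation gives 91 each period; deviation gives 147 once then 35 forever.
  δ ≥ 56/112 = 1/2.
Both must hold, so the binding constraint is Cinder's: δ ≥ 34/59.

Cinder; δ ≥ 34/59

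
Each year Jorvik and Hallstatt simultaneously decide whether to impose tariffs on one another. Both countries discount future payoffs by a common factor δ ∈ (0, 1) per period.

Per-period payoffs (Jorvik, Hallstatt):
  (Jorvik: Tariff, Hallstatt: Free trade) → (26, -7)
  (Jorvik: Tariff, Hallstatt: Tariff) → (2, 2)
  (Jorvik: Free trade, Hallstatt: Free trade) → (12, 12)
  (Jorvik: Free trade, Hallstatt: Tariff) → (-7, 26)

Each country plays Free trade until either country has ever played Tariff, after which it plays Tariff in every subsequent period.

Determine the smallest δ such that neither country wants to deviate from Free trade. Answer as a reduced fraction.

Cooperation forever yields 12 each period: 12/(1−δ).
Deviating yields 26 once, then 2 forever: 26 + 2δ/(1−δ).
No profitable deviation requires 12/(1−δ) ≥ 26 + 2δ/(1−δ).
Multiplying by (1−δ): 12 ≥ 26(1−δ) + 2δ = 26 − 24δ.
So 24δ ≥ 14, i.e. δ ≥ 14/24 = 7/12.

7/12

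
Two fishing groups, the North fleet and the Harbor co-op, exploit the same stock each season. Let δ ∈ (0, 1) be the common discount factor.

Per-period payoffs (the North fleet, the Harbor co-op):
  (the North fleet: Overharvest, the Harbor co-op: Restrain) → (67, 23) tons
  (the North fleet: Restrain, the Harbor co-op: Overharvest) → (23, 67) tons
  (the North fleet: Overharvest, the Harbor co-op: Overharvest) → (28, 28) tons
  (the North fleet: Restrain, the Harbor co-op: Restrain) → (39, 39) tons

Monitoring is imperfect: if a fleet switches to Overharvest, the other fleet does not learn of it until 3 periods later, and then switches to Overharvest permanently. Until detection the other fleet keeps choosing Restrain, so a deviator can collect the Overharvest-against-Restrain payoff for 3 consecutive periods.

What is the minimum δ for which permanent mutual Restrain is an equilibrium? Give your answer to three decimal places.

0.895

Deviating for the 3 undetected periods gains 67−39 = 28 per period over cooperation, then loses 39−28 = 11 per period forever once punishment starts.
Gain: 28(1 + δ + … + δ^2); loss: 11·δ^3/(1−δ).
No profitable deviation ⇔ 28(1−δ^3) ≤ 11·δ^3, i.e. δ^3 ≥ 28/(28+11) = 28/39.
Hence δ ≥ (28/39)^(1/3) ≈ 0.895.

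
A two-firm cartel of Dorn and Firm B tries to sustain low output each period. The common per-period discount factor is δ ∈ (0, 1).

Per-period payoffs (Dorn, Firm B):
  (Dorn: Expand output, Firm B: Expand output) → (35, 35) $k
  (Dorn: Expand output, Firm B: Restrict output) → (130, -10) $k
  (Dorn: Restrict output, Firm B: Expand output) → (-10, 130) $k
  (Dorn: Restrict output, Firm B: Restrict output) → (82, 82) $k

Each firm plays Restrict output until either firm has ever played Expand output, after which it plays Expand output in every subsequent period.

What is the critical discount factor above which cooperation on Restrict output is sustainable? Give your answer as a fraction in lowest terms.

82/(1−δ) ≥ 130 + 35δ/(1−δ)
82 ≥ 130 − 95δ
δ ≥ 48/95.

48/95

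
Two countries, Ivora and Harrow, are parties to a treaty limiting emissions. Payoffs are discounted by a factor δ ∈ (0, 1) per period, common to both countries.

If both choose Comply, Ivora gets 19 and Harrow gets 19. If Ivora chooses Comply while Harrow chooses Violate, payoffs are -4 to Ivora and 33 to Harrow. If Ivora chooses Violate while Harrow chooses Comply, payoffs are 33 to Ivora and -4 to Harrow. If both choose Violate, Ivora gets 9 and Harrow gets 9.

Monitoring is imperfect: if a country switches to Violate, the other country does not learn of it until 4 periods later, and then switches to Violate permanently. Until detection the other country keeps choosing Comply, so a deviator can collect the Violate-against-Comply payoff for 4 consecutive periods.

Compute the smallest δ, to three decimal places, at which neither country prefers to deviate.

0.874

Deviating for the 4 undetected periods gains 33−19 = 14 per period over cooperation, then loses 19−9 = 10 per period forever once punishment starts.
Gain: 14(1 + δ + … + δ^3); loss: 10·δ^4/(1−δ).
No profitable deviation ⇔ 14(1−δ^4) ≤ 10·δ^4, i.e. δ^4 ≥ 14/(14+10) = 7/12.
Hence δ ≥ (7/12)^(1/4) ≈ 0.874.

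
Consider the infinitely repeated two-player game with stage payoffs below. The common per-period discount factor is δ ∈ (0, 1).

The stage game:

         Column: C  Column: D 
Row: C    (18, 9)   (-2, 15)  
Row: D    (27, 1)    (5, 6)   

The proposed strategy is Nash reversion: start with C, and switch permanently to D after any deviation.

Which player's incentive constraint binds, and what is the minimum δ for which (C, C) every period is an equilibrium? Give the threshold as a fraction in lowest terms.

Row's threshold: (27−18)/(27−5) = 9/22.
Column's threshold: (15−9)/(15−6) = 2/3.
9/22 < 2/3, so Column binds and δ* = 2/3.

Column; δ ≥ 2/3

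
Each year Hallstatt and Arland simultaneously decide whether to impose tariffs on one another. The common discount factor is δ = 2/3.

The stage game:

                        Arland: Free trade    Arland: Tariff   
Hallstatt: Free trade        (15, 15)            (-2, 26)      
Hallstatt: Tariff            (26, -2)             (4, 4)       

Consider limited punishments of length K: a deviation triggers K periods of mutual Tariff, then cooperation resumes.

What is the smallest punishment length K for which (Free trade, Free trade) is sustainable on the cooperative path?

No profitable deviation requires (15−4)(δ+…+δ^K) ≥ 26−15, i.e. δ+…+δ^K ≥ 1 ≈ 1.0000.
With δ = 2/3, the partial sums are K=1: 0.6667, K=2: 1.1111.
K = 2 is the first length at which the sum reaches 1.0000.

2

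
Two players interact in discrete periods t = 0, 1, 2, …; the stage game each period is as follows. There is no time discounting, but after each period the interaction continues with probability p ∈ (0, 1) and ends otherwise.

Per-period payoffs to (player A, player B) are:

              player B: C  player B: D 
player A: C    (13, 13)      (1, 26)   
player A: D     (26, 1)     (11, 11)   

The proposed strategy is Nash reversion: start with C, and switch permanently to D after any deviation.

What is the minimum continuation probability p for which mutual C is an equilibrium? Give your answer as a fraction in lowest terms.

13/15

With no time discounting, the continuation probability p plays the role of the discount factor.
Grim-trigger IC: 13/(1−p) ≥ 26 + 11p/(1−p) ⇒ p ≥ (26−13)/(26−11) = 13/15.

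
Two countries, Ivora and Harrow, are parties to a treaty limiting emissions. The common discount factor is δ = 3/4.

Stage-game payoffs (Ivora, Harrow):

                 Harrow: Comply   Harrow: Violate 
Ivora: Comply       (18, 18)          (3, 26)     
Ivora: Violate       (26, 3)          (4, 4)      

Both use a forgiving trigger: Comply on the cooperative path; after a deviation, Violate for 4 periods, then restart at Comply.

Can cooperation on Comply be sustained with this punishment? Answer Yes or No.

A one-shot deviation gives 26 now, then 4 for 4 periods, then back to 18.
Gain from deviating: (26−18) today; loss: (18−4) in each of the next 4 periods.
No-deviation condition: (18−4)(δ+…+δ^4) ≥ 26−18, i.e. δ+…+δ^4 ≥ 4/7.
At δ = 3/4: δ+…+δ^4 = 2.0508 ≥ 0.5714.
So cooperation is sustainable.

Yes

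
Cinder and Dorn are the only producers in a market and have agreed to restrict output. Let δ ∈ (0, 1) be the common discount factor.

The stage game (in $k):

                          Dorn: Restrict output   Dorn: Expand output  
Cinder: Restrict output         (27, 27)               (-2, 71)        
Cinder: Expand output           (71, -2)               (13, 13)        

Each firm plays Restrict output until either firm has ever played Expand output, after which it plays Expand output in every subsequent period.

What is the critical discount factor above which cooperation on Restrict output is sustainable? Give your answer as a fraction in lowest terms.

Cooperation forever yields 27 each period: 27/(1−δ).
Deviating yields 71 once, then 13 forever: 71 + 13δ/(1−δ).
No profitable deviation requires 27/(1−δ) ≥ 71 + 13δ/(1−δ).
Multiplying by (1−δ): 27 ≥ 71(1−δ) + 13δ = 71 − 58δ.
So 58δ ≥ 44, i.e. δ ≥ 44/58 = 22/29.

22/29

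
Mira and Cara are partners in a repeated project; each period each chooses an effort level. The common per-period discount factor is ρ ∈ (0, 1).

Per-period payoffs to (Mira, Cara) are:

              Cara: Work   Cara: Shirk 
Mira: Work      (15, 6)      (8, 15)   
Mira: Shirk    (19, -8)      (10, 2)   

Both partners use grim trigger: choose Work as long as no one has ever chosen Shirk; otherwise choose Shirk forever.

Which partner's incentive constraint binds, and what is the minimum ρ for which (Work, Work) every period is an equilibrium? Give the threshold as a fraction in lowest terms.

Mira's threshold: (19−15)/(19−10) = 4/9.
Cara's threshold: (15−6)/(15−2) = 9/13.
4/9 < 9/13, so Cara binds and ρ* = 9/13.

Cara; ρ ≥ 9/13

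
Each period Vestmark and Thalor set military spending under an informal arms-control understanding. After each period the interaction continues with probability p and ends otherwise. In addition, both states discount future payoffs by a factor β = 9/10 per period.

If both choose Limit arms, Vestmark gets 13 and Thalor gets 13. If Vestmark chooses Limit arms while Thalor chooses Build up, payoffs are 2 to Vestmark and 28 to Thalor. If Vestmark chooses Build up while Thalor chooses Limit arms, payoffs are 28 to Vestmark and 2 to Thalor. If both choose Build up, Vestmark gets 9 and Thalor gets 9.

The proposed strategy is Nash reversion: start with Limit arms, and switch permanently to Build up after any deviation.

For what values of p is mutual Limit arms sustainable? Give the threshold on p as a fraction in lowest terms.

50/57

Expected continuation weight on next period's payoff is β·p = 9/10·p, which plays the role of the discount factor.
Cooperation requires 9/10·p ≥ (28−13)/(28−9) = 15/19, hence p ≥ 50/57.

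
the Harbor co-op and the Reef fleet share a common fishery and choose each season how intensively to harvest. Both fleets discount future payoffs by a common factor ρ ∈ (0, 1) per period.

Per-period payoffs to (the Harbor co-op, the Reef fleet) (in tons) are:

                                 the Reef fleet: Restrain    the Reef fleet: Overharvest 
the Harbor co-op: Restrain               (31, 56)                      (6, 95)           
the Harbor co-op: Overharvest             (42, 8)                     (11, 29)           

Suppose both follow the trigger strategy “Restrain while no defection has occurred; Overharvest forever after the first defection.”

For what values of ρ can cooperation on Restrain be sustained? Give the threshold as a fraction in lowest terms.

13/22

the Harbor co-op's threshold: (42−31)/(42−11) = 11/31.
the Reef fleet's threshold: (95−56)/(95−29) = 13/22.
11/31 < 13/22, so the Reef fleet binds and ρ* = 13/22.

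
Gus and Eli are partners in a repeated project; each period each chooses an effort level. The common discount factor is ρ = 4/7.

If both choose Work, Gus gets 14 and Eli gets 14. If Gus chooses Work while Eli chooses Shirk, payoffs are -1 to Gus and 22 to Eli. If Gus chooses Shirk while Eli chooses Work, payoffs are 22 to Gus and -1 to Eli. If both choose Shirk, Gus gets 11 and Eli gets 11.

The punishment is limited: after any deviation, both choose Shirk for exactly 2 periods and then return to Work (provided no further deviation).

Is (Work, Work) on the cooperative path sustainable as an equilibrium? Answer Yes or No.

No

A one-shot deviation gives 22 now, then 11 for 2 periods, then back to 14.
Gain from deviating: (22−14) today; loss: (14−11) in each of the next 2 periods.
No-deviation condition: (14−11)(ρ+…+ρ^2) ≥ 22−14, i.e. ρ+…+ρ^2 ≥ 8/3.
At ρ = 4/7: ρ+…+ρ^2 = 0.8980 < 2.6667.
So cooperation is not sustainable.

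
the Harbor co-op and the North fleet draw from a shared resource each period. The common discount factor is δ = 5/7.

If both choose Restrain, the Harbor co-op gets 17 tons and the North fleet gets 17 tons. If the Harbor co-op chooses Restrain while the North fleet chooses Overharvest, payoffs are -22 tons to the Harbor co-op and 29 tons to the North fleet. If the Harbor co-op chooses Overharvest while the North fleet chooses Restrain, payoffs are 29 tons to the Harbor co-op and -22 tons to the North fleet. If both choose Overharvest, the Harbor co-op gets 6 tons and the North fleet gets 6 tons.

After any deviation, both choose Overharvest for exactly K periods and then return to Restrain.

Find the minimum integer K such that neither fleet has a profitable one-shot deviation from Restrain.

No profitable deviation requires (17−6)(δ+…+δ^K) ≥ 29−17, i.e. δ+…+δ^K ≥ 12/11 ≈ 1.0909.
With δ = 5/7, the partial sums are K=1: 0.7143, K=2: 1.2245.
K = 2 is the first length at which the sum reaches 1.0909.

2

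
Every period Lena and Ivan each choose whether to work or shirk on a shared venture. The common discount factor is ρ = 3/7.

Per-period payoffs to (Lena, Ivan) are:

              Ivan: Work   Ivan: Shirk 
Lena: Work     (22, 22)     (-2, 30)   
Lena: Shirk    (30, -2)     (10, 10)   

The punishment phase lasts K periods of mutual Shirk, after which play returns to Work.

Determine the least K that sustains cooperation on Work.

3

IC: ρ(1−ρ^K)/(1−ρ) ≥ (30−22)/(22−10) = 2/3.
With ρ = 3/7: need 1 − ρ^K ≥ 2/3·(1−3/7)/(3/7), i.e. ρ^K ≤ 0.1111.
Since (3/7)^2 = 0.1837 and (3/7)^3 = 0.0787, the smallest such K is 3.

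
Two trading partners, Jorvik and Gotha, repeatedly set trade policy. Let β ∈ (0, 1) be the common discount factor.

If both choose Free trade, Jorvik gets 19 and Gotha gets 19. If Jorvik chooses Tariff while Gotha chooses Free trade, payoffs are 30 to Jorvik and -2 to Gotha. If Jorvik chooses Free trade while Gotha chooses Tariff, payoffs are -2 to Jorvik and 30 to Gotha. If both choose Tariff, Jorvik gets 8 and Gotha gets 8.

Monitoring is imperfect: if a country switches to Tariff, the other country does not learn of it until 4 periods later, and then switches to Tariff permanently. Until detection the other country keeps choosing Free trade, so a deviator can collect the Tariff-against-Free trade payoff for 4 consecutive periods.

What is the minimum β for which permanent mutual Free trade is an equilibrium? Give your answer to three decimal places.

0.841

A deviator earns 30 for 4 periods, then 8 forever; cooperating earns 19 forever. Multiplying the IC by (1−β):
19 ≥ 30(1−β^4) + 8β^4, so 22·β^4 ≥ 11 and β^4 ≥ 1/2.
β ≥ (1/2)^(1/4) ≈ 0.841.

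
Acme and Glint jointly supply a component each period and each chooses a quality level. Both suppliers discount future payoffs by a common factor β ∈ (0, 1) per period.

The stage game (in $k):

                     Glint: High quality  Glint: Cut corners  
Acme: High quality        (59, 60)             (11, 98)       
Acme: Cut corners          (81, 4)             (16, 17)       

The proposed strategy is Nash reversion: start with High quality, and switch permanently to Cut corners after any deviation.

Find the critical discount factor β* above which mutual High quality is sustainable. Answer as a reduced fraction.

Acme's threshold: (81−59)/(81−16) = 22/65.
Glint's threshold: (98−60)/(98−17) = 38/81.
22/65 < 38/81, so Glint binds and β* = 38/81.

38/81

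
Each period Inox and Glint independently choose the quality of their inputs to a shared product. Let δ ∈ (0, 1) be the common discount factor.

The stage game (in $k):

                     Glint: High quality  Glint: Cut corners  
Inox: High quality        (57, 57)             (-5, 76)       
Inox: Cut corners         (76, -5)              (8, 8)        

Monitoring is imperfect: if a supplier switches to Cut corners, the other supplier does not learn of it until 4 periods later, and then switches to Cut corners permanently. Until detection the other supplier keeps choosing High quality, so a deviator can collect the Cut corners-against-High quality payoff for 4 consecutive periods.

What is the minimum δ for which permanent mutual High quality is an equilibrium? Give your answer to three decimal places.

0.727

Deviating for the 4 undetected periods gains 76−57 = 19 per period over cooperation, then loses 57−8 = 49 per period forever once punishment starts.
Gain: 19(1 + δ + … + δ^3); loss: 49·δ^4/(1−δ).
No profitable deviation ⇔ 19(1−δ^4) ≤ 49·δ^4, i.e. δ^4 ≥ 19/(19+49) = 19/68.
Hence δ ≥ (19/68)^(1/4) ≈ 0.727.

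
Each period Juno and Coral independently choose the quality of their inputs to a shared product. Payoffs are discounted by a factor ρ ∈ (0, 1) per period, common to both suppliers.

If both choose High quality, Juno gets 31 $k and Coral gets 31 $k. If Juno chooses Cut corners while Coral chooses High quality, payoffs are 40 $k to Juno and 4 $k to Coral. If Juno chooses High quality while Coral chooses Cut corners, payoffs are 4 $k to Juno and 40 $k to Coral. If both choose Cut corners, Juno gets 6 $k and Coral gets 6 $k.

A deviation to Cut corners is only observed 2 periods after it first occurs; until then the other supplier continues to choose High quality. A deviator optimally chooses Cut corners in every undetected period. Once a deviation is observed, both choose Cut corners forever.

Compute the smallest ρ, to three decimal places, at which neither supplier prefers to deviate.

Deviating for the 2 undetected periods gains 40−31 = 9 per period over cooperation, then loses 31−6 = 25 per period forever once punishment starts.
Gain: 9(1 + ρ + … + ρ^1); loss: 25·ρ^2/(1−ρ).
No profitable deviation ⇔ 9(1−ρ^2) ≤ 25·ρ^2, i.e. ρ^2 ≥ 9/(9+25) = 9/34.
Hence ρ ≥ (9/34)^(1/2) ≈ 0.514.

0.514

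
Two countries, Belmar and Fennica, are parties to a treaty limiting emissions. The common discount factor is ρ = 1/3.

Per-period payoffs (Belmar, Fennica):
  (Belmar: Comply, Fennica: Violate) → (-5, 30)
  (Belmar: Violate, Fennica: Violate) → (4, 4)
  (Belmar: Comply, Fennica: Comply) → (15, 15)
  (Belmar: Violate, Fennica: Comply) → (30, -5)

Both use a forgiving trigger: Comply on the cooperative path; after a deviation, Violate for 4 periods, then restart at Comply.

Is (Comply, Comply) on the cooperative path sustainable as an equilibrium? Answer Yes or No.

No

IC: ρ+…+ρ^4 ≥ (30−15)/(15−4) = 15/11.
At ρ = 1/3: partial sum = 0.4938 < 1.3636. Cooperation not sustainable.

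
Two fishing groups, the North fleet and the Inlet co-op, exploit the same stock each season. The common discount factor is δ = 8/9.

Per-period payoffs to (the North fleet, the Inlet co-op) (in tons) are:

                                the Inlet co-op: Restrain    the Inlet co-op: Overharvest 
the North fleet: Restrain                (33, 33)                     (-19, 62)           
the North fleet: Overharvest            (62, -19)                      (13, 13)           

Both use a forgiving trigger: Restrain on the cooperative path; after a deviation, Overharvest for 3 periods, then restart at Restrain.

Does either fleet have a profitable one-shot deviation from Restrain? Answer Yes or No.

No

Comparing payoff streams over the 4 periods until play realigns: cooperate → 33(1+δ+…+δ^3); deviate → 62 + 13(δ+…+δ^3).
Cooperation is sustained iff (33−13)(δ+…+δ^3) ≥ 62−33.
δ+…+δ^3 = 8/9·(1−(8/9)^3)/(1−8/9) = 2.3813, and (62−33)/(33−13) = 1.4500.
2.3813 ≥ 1.4500, so cooperation is sustainable.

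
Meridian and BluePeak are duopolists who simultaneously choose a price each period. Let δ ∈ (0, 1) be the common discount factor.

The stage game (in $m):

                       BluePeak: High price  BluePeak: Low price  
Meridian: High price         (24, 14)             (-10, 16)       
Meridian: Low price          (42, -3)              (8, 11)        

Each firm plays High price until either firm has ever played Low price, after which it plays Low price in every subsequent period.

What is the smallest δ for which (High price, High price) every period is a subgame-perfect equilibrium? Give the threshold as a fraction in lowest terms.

For Meridian: deviation gain 42−24 = 18, per-period punishment loss 24−8 = 16. IC gives δ ≥ 18/34 = 9/17.
For BluePeak: gain 2, loss 3 per period, so δ ≥ 2/5.
The tighter constraint is Meridian's, so cooperation needs δ ≥ 9/17.

9/17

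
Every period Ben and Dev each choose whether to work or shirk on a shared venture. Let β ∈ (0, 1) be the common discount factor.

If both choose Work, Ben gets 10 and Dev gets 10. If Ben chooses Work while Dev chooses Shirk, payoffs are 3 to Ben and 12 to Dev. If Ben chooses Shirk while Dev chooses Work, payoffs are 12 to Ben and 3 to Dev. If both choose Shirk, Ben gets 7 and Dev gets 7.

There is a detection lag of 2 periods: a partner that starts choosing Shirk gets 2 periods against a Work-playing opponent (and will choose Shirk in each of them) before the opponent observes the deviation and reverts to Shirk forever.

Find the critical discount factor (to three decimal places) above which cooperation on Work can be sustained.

0.632

The best deviation is to choose Shirk for all 2 undetected periods, earning 12 each, then 7 forever once detected.
Deviation value: 12(1−β^2)/(1−β) + 7β^2/(1−β); cooperation value: 10/(1−β).
IC: 10 ≥ 12(1−β^2) + 7β^2 = 12 − 5β^2.
So β^2 ≥ 2/5, giving β ≥ (2/5)^(1/2) ≈ 0.632.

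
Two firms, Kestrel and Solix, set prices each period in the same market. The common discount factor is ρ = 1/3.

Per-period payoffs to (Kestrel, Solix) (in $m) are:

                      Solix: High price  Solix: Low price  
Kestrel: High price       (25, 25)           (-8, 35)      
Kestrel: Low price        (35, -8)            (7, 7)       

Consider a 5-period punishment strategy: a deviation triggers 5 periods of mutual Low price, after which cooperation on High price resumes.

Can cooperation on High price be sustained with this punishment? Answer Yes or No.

A one-shot deviation gives 35 now, then 7 for 5 periods, then back to 25.
Gain from deviating: (35−25) today; loss: (25−7) in each of the next 5 periods.
No-deviation condition: (25−7)(ρ+…+ρ^5) ≥ 35−25, i.e. ρ+…+ρ^5 ≥ 5/9.
At ρ = 1/3: ρ+…+ρ^5 = 0.4979 < 0.5556.
So cooperation is not sustainable.

No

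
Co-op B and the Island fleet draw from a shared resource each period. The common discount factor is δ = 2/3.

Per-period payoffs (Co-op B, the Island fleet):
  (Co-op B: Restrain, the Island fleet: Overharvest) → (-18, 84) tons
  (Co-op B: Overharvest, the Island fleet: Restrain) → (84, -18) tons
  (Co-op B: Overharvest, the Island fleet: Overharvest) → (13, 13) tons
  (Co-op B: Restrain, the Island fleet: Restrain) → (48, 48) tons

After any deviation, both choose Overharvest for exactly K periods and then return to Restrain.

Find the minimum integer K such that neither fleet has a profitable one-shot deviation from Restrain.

Need Σ_{k=1}^{K} δ^k ≥ (84−48)/(48−13) = 1.0286 at δ = 2/3.
At K = 1 the sum is 0.6667 < 1.0286; at K = 2 it is 1.1111 ≥ 1.0286.
So the minimum punishment length is K = 2.

2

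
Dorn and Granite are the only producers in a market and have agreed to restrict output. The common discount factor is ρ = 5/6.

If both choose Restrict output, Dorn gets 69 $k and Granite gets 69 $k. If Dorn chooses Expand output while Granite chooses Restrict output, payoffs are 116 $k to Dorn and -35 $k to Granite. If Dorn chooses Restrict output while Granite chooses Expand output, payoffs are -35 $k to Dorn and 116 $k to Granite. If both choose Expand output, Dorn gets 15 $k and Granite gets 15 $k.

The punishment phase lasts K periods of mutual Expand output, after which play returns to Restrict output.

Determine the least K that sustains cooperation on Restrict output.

No profitable deviation requires (69−15)(ρ+…+ρ^K) ≥ 116−69, i.e. ρ+…+ρ^K ≥ 47/54 ≈ 0.8704.
With ρ = 5/6, the partial sums are K=1: 0.8333, K=2: 1.5278.
K = 2 is the first length at which the sum reaches 0.8704.

2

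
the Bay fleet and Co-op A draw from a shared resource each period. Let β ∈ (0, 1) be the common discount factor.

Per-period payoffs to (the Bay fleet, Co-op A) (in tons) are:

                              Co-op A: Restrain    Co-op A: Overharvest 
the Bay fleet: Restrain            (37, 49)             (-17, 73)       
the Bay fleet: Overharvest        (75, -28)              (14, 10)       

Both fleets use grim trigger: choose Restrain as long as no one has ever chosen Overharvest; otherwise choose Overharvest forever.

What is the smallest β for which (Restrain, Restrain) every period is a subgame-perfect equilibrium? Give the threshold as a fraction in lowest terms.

38/61

the Bay fleet: cooperation gives 37 each period; deviation gives 75 once then 14 forever.
  37/(1−β) ≥ 75 + 14β/(1−β) ⇒ β ≥ 38/61.
Co-op A: cooperation gives 49 each period; deviation gives 73 once then 10 forever.
  β ≥ 24/63 = 8/21.
Both must hold, so the binding constraint is the Bay fleet's: β ≥ 38/61.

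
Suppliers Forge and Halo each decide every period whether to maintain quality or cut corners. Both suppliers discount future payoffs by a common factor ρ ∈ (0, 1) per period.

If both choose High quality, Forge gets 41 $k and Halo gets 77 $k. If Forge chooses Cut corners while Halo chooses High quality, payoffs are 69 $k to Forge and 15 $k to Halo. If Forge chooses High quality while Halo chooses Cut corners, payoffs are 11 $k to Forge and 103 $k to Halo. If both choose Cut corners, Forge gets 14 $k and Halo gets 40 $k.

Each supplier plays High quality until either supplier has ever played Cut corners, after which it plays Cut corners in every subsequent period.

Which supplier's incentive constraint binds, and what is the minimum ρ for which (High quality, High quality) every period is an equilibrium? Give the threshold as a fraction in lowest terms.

Forge; ρ ≥ 28/55

For Forge: deviation gain 69−41 = 28, per-period punishment loss 41−14 = 27. IC gives ρ ≥ 28/55.
For Halo: gain 26, loss 37 per period, so ρ ≥ 26/63.
The tighter constraint is Forge's, so cooperation needs ρ ≥ 28/55.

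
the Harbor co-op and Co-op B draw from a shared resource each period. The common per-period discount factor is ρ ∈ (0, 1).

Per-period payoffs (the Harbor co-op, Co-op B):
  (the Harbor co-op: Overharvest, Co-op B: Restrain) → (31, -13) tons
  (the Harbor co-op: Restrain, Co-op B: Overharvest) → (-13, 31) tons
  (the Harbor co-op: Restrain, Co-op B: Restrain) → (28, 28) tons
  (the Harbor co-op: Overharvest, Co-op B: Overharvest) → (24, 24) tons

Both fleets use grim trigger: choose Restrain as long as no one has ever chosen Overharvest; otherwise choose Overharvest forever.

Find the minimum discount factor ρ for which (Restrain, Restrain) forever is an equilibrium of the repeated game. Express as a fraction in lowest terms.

3/7

One-period gain from deviating is 31 − 28 = 3. The loss is 28 − 24 = 4 in every subsequent period, with present value 4·ρ/(1−ρ).
Deviation is unprofitable when 4·ρ/(1−ρ) ≥ 3, i.e. ρ/(1−ρ) ≥ 3/4.
Equivalently ρ ≥ 3/(3+4) = 3/7.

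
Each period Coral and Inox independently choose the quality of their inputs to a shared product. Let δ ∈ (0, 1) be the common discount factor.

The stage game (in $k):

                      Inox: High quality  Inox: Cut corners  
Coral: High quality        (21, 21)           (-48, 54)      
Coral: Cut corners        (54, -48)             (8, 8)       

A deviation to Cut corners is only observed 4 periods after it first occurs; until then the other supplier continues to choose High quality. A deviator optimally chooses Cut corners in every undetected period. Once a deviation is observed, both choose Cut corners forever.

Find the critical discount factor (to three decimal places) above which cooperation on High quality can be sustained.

A deviator earns 54 for 4 periods, then 8 forever; cooperating earns 21 forever. Multiplying the IC by (1−δ):
21 ≥ 54(1−δ^4) + 8δ^4, so 46·δ^4 ≥ 33 and δ^4 ≥ 33/46.
δ ≥ (33/46)^(1/4) ≈ 0.920.

0.920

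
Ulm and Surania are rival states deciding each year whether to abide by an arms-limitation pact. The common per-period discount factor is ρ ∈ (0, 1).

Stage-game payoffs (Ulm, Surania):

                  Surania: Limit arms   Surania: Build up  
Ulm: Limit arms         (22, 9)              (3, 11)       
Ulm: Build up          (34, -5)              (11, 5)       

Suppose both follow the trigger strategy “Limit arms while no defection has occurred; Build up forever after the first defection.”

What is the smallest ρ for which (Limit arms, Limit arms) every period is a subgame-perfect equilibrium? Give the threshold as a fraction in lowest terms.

12/23

Ulm's threshold: (34−22)/(34−11) = 12/23.
Surania's threshold: (11−9)/(11−5) = 1/3.
12/23 > 1/3, so Ulm binds and ρ* = 12/23.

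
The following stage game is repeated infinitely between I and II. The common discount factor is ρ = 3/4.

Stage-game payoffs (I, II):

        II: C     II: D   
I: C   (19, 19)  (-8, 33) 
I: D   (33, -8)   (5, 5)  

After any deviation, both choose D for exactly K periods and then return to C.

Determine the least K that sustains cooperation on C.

Need Σ_{k=1}^{K} ρ^k ≥ (33−19)/(19−5) = 1.0000 at ρ = 3/4.
At K = 1 the sum is 0.7500 < 1.0000; at K = 2 it is 1.3125 ≥ 1.0000.
So the minimum punishment length is K = 2.

2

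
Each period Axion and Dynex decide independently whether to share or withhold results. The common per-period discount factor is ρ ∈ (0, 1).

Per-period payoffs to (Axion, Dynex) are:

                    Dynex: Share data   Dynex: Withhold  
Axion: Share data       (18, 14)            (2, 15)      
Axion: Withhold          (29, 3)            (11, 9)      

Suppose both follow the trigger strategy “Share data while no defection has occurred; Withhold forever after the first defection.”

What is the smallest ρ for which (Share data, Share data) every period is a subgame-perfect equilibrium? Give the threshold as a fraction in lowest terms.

For Axion: deviation gain 29−18 = 11, per-period punishment loss 18−11 = 7. IC gives ρ ≥ 11/18.
For Dynex: gain 1, loss 5 per period, so ρ ≥ 1/6.
The tighter constraint is Axion's, so cooperation needs ρ ≥ 11/18.

11/18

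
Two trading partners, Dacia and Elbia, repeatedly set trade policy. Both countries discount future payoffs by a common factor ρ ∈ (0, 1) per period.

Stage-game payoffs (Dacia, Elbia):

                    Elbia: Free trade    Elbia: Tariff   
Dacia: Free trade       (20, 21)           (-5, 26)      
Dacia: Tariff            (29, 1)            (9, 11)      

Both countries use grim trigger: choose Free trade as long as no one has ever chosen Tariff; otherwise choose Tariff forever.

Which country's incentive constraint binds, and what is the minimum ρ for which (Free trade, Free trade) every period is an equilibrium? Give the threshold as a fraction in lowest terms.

Dacia; ρ ≥ 9/20

Dacia: cooperation gives 20 each period; deviation gives 29 once then 9 forever.
  20/(1−ρ) ≥ 29 + 9ρ/(1−ρ) ⇒ ρ ≥ 9/20.
Elbia: cooperation gives 21 each period; deviation gives 26 once then 11 forever.
  ρ ≥ 5/15 = 1/3.
Both must hold, so the binding constraint is Dacia's: ρ ≥ 9/20.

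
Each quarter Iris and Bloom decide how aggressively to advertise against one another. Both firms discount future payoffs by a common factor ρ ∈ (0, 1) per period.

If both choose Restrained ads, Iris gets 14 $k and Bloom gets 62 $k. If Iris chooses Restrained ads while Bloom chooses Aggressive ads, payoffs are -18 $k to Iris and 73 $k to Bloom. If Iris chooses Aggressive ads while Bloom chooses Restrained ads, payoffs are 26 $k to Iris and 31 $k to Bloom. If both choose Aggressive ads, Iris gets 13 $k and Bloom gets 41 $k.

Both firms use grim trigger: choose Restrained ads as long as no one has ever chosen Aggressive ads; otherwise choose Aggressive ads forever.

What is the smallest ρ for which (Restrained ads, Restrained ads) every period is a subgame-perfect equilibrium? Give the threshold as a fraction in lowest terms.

For Iris: deviation gain 26−14 = 12, per-period punishment loss 14−13 = 1. IC gives ρ ≥ 12/13.
For Bloom: gain 11, loss 21 per period, so ρ ≥ 11/32.
The tighter constraint is Iris's, so cooperation needs ρ ≥ 12/13.

12/13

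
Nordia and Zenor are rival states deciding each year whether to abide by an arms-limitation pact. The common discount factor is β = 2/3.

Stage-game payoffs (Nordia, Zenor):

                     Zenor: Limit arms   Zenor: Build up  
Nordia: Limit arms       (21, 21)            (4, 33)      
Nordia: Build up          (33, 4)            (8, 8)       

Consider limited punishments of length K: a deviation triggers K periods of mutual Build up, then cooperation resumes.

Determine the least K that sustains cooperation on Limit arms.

2

Need Σ_{k=1}^{K} β^k ≥ (33−21)/(21−8) = 0.9231 at β = 2/3.
At K = 1 the sum is 0.6667 < 0.9231; at K = 2 it is 1.1111 ≥ 0.9231.
So the minimum punishment length is K = 2.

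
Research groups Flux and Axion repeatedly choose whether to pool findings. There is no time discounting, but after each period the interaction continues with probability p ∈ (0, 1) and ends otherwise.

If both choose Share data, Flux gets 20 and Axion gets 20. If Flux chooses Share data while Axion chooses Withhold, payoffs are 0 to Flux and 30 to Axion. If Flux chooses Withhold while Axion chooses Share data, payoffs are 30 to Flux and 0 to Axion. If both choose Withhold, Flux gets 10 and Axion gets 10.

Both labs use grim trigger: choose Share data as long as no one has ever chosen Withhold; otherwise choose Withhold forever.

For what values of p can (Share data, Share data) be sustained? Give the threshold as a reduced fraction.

1/2

Expected cooperation value is 20 + p·20 + p²·20 + … = 20/(1−p); deviation gives 30 + p·10/(1−p).
20 ≥ 30(1−p) + 10p ⇒ 20p ≥ 10 ⇒ p ≥ 10/20 = 1/2.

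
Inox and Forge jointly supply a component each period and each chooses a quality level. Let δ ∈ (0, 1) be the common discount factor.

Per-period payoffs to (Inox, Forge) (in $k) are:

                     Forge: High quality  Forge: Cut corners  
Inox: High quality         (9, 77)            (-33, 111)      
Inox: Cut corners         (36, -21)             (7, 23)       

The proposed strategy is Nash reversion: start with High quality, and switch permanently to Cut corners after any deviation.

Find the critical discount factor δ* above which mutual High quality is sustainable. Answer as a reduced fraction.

27/29

Inox's threshold: (36−9)/(36−7) = 27/29.
Forge's threshold: (111−77)/(111−23) = 17/44.
27/29 > 17/44, so Inox binds and δ* = 27/29.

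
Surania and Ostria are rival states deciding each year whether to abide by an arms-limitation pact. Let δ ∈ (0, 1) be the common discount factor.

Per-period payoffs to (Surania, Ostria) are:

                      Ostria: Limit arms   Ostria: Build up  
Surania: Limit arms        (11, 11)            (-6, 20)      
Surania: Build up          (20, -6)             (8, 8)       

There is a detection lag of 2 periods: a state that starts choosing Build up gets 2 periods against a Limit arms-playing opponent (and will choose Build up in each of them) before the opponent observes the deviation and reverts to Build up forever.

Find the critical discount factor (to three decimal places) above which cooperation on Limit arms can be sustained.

0.866

The best deviation is to choose Build up for all 2 undetected periods, earning 20 each, then 8 forever once detected.
Deviation value: 20(1−δ^2)/(1−δ) + 8δ^2/(1−δ); cooperation value: 11/(1−δ).
IC: 11 ≥ 20(1−δ^2) + 8δ^2 = 20 − 12δ^2.
So δ^2 ≥ 9/12 = 3/4, giving δ ≥ (3/4)^(1/2) ≈ 0.866.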